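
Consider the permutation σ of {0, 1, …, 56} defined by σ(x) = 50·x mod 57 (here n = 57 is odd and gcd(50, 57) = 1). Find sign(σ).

Orbit of 50 under x↦50x: [50, 49, 56, 7, 8, 1]… (length divides ord_57(50)).
Cycle type of π: 6×9 + 2 + 1; total 11 cycles.
Σ(ℓ_i−1) = 57−11 = 46; sign = (−1)^46 = +1.
Check: (50/57) = +1 by Zolotarev.

+1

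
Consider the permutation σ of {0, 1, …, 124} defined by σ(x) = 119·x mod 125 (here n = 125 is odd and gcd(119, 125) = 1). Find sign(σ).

+1

Trace 74: π^k(74) = [74, 56, 39, 16, 29, 76, 44] for k=0..6.
Decompose π into cycles: lengths [50, 50, 10, 10, 2, 2, 1] (7 cycles, including the fixed point 0).
7 cycles on 125: each ℓ→(−1)^(ℓ−1), product (−1)^118 = +1.
Check: (119/125) = +1 by Zolotarev.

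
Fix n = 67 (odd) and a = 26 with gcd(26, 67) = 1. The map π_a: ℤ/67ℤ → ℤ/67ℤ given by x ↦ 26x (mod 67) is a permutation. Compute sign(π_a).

Orbit of 33 under x↦26x: [33, 54, 64, 56, 49, 1, 26]… (length divides ord_67(26)).
Decompose π into cycles: lengths [33, 33, 1] (3 cycles, including the fixed point 0).
sign(π) = (−1)^{n − #cycles} = (−1)^{67−3} = (−1)^64 = +1.
The Jacobi symbol (26|67) = +1 (Zolotarev) agrees.

+1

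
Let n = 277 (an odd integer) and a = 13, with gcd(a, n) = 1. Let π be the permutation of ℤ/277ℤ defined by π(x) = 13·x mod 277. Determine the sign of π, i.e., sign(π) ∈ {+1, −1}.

Trace 169: π^k(169) = [169, 258, 30, 113, 84, 261, 69] for k=0..6.
Decompose π into cycles: lengths [46, 46, 46, 46, 46, 46, 1] (7 cycles, including the fixed point 0).
Σ(ℓ_i−1) = 277−7 = 270; sign = (−1)^270 = +1.
Check: (13/277) = +1 by Zolotarev.

+1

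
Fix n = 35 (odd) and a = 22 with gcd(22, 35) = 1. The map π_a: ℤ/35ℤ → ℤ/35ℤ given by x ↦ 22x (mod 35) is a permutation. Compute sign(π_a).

Trace 22: π^k(22) = [22, 29, 8, 1] for k=0..3.
π_22 has 14 disjoint cycles with lengths [4, 4, 4, 4, 4, 4, 4, 1, 1, 1, 1, 1, 1, 1] on {0,…,34}.
n − c = 35 − 14 = 21; sign = (−1)^21 = -1.
Check: (22/35) = -1 by Zolotarev.

-1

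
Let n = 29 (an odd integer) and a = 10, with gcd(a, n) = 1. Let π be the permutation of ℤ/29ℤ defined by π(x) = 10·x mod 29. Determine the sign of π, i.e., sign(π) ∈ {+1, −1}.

-1

Trace 14: π^k(14) = [14, 24, 8, 22, 17, 25, 18] for k=0..6.
Decompose π into cycles: lengths [28, 1] (2 cycles, including the fixed point 0).
2 cycles on 29: each ℓ→(−1)^(ℓ−1), product (−1)^27 = -1.
Check: (10/29) = -1 by Zolotarev.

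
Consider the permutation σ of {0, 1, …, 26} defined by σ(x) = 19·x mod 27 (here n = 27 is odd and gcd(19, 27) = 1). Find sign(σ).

Start at x=19: 19 → 10 → 1 → 19 (one orbit).
Cycle lengths of π_19 on ℤ/27ℤ: [3, 3, 3, 3, 3, 3, 1, 1, 1, 1, 1, 1, 1, 1, 1]; 15 cycles in total.
27 − 15 = 12 transpositions; sign(π) = (−1)^12 = +1.
Zolotarev: (19|27) = +1, matching the cycle-count sign.

+1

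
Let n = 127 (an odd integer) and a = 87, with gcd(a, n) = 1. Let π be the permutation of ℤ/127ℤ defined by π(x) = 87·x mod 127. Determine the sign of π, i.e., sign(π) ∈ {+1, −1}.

Trace 8: π^k(8) = [8, 61, 100, 64, 107, 38, 4] for k=0..6.
7 cycles of lengths [21, 21, 21, 21, 21, 21, 1].
With 7 cycles on 127 points, sign = (−1)^{127−7} = +1.

+1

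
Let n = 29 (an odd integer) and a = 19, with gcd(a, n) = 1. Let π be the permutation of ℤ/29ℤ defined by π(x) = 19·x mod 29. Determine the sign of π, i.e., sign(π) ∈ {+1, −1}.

-1

Start at x=17: 17 → 4 → 18 → 23 → 2 → 9 → 26 → … (one orbit).
2 cycles of lengths [28, 1].
n − c = 29 − 2 = 27; sign = (−1)^27 = -1.
Zolotarev: (19|29) = -1, matching the cycle-count sign.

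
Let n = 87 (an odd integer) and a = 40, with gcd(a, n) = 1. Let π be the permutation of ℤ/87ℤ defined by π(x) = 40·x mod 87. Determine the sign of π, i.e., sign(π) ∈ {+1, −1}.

Trace 73: π^k(73) = [73, 49, 46, 13, 85, 7, 19] for k=0..6.
The orbit structure of x ↦ 40x mod 87: 6 orbits of sizes [28, 28, 28, 1, 1, 1].
sign(π) = (−1)^{n − #cycles} = (−1)^{87−6} = (−1)^81 = -1.

-1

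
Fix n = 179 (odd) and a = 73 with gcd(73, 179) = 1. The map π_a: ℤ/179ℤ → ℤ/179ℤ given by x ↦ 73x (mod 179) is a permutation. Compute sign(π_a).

-1

Start at x=177: 177 → 33 → 82 → 79 → 39 → 162 → 12 → … (one orbit).
Cycle lengths of π_73 on ℤ/179ℤ: [178, 1]; 2 cycles in total.
179 − 2 = 177 transpositions; sign(π) = (−1)^177 = -1.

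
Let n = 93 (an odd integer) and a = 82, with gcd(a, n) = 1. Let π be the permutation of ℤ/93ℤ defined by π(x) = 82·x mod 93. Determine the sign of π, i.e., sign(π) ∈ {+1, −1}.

+1

Start at x=19: 19 → 70 → 67 → 7 → 16 → 10 → 76 → … (one orbit).
Decompose π into cycles: lengths [15, 15, 15, 15, 15, 15, 1, 1, 1] (9 cycles, including the fixed point 0).
93 − 9 = 84 transpositions; sign(π) = (−1)^84 = +1.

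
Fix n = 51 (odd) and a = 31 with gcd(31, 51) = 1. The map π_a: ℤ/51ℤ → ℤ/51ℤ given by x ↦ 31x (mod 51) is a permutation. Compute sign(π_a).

-1

Orbit of 13 under x↦31x: [13, 46, 49, 40, 16, 37, 25]… (length divides ord_51(31)).
The orbit structure of x ↦ 31x mod 51: 6 orbits of sizes [16, 16, 16, 1, 1, 1].
sign(π) = (−1)^{n − #cycles} = (−1)^{51−6} = (−1)^45 = -1.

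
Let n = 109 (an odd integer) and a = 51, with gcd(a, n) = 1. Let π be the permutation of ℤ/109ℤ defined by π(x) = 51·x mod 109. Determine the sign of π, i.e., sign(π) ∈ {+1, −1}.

-1

Start at x=1: 1 → 51 → 94 → 107 → 7 → 30 → 4 → … (one orbit).
2 cycles of lengths [108, 1].
109 − 2 = 107 transpositions; sign(π) = (−1)^107 = -1.
Via Zolotarev, sign(π_{51}) = (51|109) = -1.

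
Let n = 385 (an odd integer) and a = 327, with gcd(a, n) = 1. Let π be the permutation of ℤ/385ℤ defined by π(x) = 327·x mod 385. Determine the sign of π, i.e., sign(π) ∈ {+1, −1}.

Start at x=17: 17 → 169 → 208 → 256 → 167 → 324 → 73 → … (one orbit).
The orbit structure of x ↦ 327x mod 385: 14 orbits of sizes [60, 60, 60, 60, 30, 30, 20, 20, 12, 12, 10, 6, 4, 1].
14 cycles on 385: each ℓ→(−1)^(ℓ−1), product (−1)^371 = -1.
(327|385)_J = -1 (Zolotarev's lemma cross-check).

-1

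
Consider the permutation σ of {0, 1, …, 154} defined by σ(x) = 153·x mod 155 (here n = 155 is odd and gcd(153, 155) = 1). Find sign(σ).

+1

Orbit of 123 under x↦153x: [123, 64, 27, 101, 108, 94, 122]… (length divides ord_155(153)).
Decompose π into cycles: lengths [20, 20, 20, 20, 20, 20, 10, 10, 10, 4, 1] (11 cycles, including the fixed point 0).
Σ(ℓ_i−1) = 155−11 = 144; sign = (−1)^144 = +1.
The Jacobi symbol (153|155) = +1 (Zolotarev) agrees.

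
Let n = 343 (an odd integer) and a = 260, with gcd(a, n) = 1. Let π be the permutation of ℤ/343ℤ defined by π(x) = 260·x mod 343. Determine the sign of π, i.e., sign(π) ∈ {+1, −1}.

Orbit of 337 under x↦260x: [337, 155, 169, 36, 99, 15, 127]… (length divides ord_343(260)).
π_260 has 19 disjoint cycles with lengths [49, 49, 49, 49, 49, 49, 7, 7, 7, 7, 7, 7, 1, 1, 1, 1, 1, 1, 1] on {0,…,342}.
n − c = 343 − 19 = 324; sign = (−1)^324 = +1.
(260|343)_J = +1 (Zolotarev's lemma cross-check).

+1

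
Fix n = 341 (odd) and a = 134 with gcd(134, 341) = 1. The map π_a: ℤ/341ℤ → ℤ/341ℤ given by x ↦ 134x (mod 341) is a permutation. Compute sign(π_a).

Orbit of 174 under x↦134x: [174, 128, 102, 28, 1, 134, 224]… (length divides ord_341(134)).
Decompose π into cycles: lengths [30, 30, 30, 30, 30, 30, 30, 30, 30, 30, 15, 15, 10, 1] (14 cycles, including the fixed point 0).
341 − 14 = 327 transpositions; sign(π) = (−1)^327 = -1.
(134|341)_J = -1 (Zolotarev's lemma cross-check).

-1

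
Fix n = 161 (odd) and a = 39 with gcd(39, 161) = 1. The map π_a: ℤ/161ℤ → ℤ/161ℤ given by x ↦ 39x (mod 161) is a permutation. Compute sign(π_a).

+1

Start at x=100: 100 → 36 → 116 → 16 → 141 → 25 → 9 → … (one orbit).
The orbit structure of x ↦ 39x mod 161: 9 orbits of sizes [33, 33, 33, 33, 11, 11, 3, 3, 1].
9 cycles on 161: each ℓ→(−1)^(ℓ−1), product (−1)^152 = +1.
Zolotarev: (39|161) = +1, matching the cycle-count sign.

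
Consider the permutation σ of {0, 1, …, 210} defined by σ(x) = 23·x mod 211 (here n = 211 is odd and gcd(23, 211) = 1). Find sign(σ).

-1

Trace 140: π^k(140) = [140, 55, 210, 188, 104, 71, 156] for k=0..6.
Cycle lengths of π_23 on ℤ/211ℤ: [10, 10, 10, 10, 10, 10, 10, 10, 10, 10, 10, 10, 10, 10, 10, 10, 10, 10, 10, 10, 10, 1]; 22 cycles in total.
sign(π) = (−1)^{n − #cycles} = (−1)^{211−22} = (−1)^189 = -1.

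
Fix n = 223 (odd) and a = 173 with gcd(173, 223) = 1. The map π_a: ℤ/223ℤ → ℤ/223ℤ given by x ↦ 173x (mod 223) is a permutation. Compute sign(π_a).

-1

Orbit of 52 under x↦173x: [52, 76, 214, 4, 23, 188, 189]… (length divides ord_223(173)).
π_173 has 2 disjoint cycles with lengths [222, 1] on {0,…,222}.
sign(π) = (−1)^{n − #cycles} = (−1)^{223−2} = (−1)^221 = -1.
Via Zolotarev, sign(π_{173}) = (173|223) = -1.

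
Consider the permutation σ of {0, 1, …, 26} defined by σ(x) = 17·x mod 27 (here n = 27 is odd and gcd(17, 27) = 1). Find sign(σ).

-1

Orbit of 8 under x↦17x: [8, 1, 17, 19, 26, 10]… (length divides ord_27(17)).
8 cycles of lengths [6, 6, 6, 2, 2, 2, 2, 1].
sign(π) = (−1)^{n − #cycles} = (−1)^{27−8} = (−1)^19 = -1.
Zolotarev: (17|27) = -1, matching the cycle-count sign.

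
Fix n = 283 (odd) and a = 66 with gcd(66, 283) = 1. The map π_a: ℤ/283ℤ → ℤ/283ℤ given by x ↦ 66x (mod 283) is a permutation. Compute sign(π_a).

Orbit of 127 under x↦66x: [127, 175, 230, 181, 60, 281, 151]… (length divides ord_283(66)).
Cycle type of π: 47×6 + 1; total 7 cycles.
7 cycles on 283: each ℓ→(−1)^(ℓ−1), product (−1)^276 = +1.

+1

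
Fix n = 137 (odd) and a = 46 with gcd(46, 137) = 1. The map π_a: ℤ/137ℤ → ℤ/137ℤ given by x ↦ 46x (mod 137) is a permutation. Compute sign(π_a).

-1

Orbit of 20 under x↦46x: [20, 98, 124, 87, 29, 101, 125]… (length divides ord_137(46)).
Cycle type of π: 136 + 1; total 2 cycles.
2 cycles on 137: each ℓ→(−1)^(ℓ−1), product (−1)^135 = -1.
(46|137)_J = -1 (Zolotarev's lemma cross-check).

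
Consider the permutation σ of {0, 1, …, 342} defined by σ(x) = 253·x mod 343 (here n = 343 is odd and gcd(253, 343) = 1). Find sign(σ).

Trace 239: π^k(239) = [239, 99, 8, 309, 316, 29, 134] for k=0..6.
Decompose π into cycles: lengths [49, 49, 49, 49, 49, 49, 7, 7, 7, 7, 7, 7, 1, 1, 1, 1, 1, 1, 1] (19 cycles, including the fixed point 0).
343 − 19 = 324 transpositions; sign(π) = (−1)^324 = +1.
Check: (253/343) = +1 by Zolotarev.

+1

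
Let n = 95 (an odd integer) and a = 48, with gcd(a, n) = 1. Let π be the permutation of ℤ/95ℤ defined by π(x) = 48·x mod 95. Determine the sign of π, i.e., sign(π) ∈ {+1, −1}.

Start at x=8: 8 → 4 → 2 → 1 → 48 → 24 → 12 → … (one orbit).
The orbit structure of x ↦ 48x mod 95: 5 orbits of sizes [36, 36, 18, 4, 1].
n − c = 95 − 5 = 90; sign = (−1)^90 = +1.
(48|95)_J = +1 (Zolotarev's lemma cross-check).

+1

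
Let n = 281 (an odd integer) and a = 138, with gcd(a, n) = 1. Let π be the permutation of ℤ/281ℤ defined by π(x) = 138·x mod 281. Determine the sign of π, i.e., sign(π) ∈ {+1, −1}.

+1

Start at x=18: 18 → 236 → 253 → 70 → 106 → 16 → 241 → … (one orbit).
Cycle lengths of π_138 on ℤ/281ℤ: [140, 140, 1]; 3 cycles in total.
sign(π) = (−1)^{n − #cycles} = (−1)^{281−3} = (−1)^278 = +1.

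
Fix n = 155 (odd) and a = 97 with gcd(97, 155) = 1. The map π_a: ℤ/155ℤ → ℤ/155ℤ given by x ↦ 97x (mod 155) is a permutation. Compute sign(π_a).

-1

Trace 39: π^k(39) = [39, 63, 66, 47, 64, 8, 1] for k=0..6.
Cycle lengths of π_97 on ℤ/155ℤ: [20, 20, 20, 20, 20, 20, 5, 5, 5, 5, 5, 5, 4, 1]; 14 cycles in total.
155 − 14 = 141 transpositions; sign(π) = (−1)^141 = -1.
The Jacobi symbol (97|155) = -1 (Zolotarev) agrees.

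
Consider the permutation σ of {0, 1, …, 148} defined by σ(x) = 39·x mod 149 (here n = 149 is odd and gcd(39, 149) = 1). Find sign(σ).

Trace 127: π^k(127) = [127, 36, 63, 73, 16, 28, 49] for k=0..6.
π_39 has 5 disjoint cycles with lengths [37, 37, 37, 37, 1] on {0,…,148}.
149 − 5 = 144 transpositions; sign(π) = (−1)^144 = +1.
Via Zolotarev, sign(π_{39}) = (39|149) = +1.

+1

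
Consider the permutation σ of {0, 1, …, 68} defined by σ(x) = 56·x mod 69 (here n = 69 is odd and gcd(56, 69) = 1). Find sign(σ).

Trace 17: π^k(17) = [17, 55, 44, 49, 53, 1, 56] for k=0..6.
Cycle type of π: 22×3 + 2 + 1; total 5 cycles.
sign(π) = (−1)^{n − #cycles} = (−1)^{69−5} = (−1)^64 = +1.

+1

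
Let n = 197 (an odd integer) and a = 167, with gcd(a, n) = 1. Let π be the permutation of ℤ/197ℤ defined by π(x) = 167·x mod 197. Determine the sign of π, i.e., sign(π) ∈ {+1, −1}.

-1

Start at x=82: 82 → 101 → 122 → 83 → 71 → 37 → 72 → … (one orbit).
Cycle type of π: 196 + 1; total 2 cycles.
2 cycles on 197: each ℓ→(−1)^(ℓ−1), product (−1)^195 = -1.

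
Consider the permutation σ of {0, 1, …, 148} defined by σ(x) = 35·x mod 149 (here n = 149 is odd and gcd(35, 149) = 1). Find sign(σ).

+1

Trace 81: π^k(81) = [81, 4, 140, 132, 1, 35, 33] for k=0..6.
Cycle lengths of π_35 on ℤ/149ℤ: [74, 74, 1]; 3 cycles in total.
sign(π) = (−1)^{n − #cycles} = (−1)^{149−3} = (−1)^146 = +1.
Zolotarev: (35|149) = +1, matching the cycle-count sign.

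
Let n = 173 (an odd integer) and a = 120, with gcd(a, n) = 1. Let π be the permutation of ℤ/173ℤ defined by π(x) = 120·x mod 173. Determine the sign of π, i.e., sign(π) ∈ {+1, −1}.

Orbit of 36 under x↦120x: [36, 168, 92, 141, 139, 72, 163]… (length divides ord_173(120)).
Decompose π into cycles: lengths [172, 1] (2 cycles, including the fixed point 0).
sign(π) = (−1)^{n − #cycles} = (−1)^{173−2} = (−1)^171 = -1.
(120|173)_J = -1 (Zolotarev's lemma cross-check).

-1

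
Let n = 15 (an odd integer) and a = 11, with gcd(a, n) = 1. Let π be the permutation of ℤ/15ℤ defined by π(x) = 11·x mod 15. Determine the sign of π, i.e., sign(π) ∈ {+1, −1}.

-1

Trace 1: π^k(1) = [1, 11] for k=0..1.
Decompose π into cycles: lengths [2, 2, 2, 2, 2, 1, 1, 1, 1, 1] (10 cycles, including the fixed point 0).
sign(π) = (−1)^{n − #cycles} = (−1)^{15−10} = (−1)^5 = -1.
Via Zolotarev, sign(π_{11}) = (11|15) = -1.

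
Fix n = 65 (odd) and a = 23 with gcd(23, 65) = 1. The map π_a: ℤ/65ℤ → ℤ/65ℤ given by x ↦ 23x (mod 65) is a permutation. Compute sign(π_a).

-1

Start at x=9: 9 → 12 → 16 → 43 → 14 → 62 → 61 → … (one orbit).
Cycle lengths of π_23 on ℤ/65ℤ: [12, 12, 12, 12, 6, 6, 4, 1]; 8 cycles in total.
65 − 8 = 57 transpositions; sign(π) = (−1)^57 = -1.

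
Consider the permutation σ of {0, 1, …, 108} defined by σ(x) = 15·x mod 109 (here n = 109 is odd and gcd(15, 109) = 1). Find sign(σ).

+1

Start at x=35: 35 → 89 → 27 → 78 → 80 → 1 → 15 → … (one orbit).
Cycle lengths of π_15 on ℤ/109ℤ: [27, 27, 27, 27, 1]; 5 cycles in total.
n − c = 109 − 5 = 104; sign = (−1)^104 = +1.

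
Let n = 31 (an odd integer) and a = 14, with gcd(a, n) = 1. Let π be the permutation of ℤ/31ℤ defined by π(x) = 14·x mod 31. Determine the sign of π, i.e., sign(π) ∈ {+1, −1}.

Trace 16: π^k(16) = [16, 7, 5, 8, 19, 18, 4] for k=0..6.
Decompose π into cycles: lengths [15, 15, 1] (3 cycles, including the fixed point 0).
Σ(ℓ_i−1) = 31−3 = 28; sign = (−1)^28 = +1.

+1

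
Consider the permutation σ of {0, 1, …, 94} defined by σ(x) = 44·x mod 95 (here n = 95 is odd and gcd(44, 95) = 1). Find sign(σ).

Orbit of 39 under x↦44x: [39, 6, 74, 26, 4, 81, 49]… (length divides ord_95(44)).
Cycle type of π: 18×4 + 9×2 + 2×2 + 1; total 9 cycles.
9 cycles on 95: each ℓ→(−1)^(ℓ−1), product (−1)^86 = +1.

+1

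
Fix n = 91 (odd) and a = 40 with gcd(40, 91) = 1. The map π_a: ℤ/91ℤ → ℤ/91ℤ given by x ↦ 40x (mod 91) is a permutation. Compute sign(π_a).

Start at x=53: 53 → 27 → 79 → 66 → 1 → 40 → 53 (one orbit).
The orbit structure of x ↦ 40x mod 91: 26 orbits of sizes [6, 6, 6, 6, 6, 6, 6, 6, 6, 6, 6, 6, 6, 1, 1, 1, 1, 1, 1, 1, 1, 1, 1, 1, 1, 1].
n − c = 91 − 26 = 65; sign = (−1)^65 = -1.
(40|91)_J = -1 (Zolotarev's lemma cross-check).

-1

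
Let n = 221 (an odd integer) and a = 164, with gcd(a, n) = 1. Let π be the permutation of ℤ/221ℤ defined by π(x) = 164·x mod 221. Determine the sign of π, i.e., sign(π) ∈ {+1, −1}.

Orbit of 125 under x↦164x: [125, 168, 148, 183, 177, 77, 31]… (length divides ord_221(164)).
π_164 has 17 disjoint cycles with lengths [16, 16, 16, 16, 16, 16, 16, 16, 16, 16, 16, 16, 16, 4, 4, 4, 1] on {0,…,220}.
n − c = 221 − 17 = 204; sign = (−1)^204 = +1.

+1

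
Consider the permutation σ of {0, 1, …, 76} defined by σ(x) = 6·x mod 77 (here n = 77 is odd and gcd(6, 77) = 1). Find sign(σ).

+1

Orbit of 71 under x↦6x: [71, 41, 15, 13, 1, 6, 36]… (length divides ord_77(6)).
The orbit structure of x ↦ 6x mod 77: 11 orbits of sizes [10, 10, 10, 10, 10, 10, 10, 2, 2, 2, 1].
11 cycles on 77: each ℓ→(−1)^(ℓ−1), product (−1)^66 = +1.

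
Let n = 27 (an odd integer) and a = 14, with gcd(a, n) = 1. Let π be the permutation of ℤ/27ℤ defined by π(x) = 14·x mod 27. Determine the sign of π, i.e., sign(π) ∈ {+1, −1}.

Start at x=2: 2 → 1 → 14 → 7 → 17 → 22 → 11 → … (one orbit).
Cycle type of π: 18 + 6 + 2 + 1; total 4 cycles.
n − c = 27 − 4 = 23; sign = (−1)^23 = -1.

-1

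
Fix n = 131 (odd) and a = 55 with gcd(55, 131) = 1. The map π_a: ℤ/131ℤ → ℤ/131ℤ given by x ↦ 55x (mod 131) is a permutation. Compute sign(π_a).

Trace 112: π^k(112) = [112, 3, 34, 36, 15, 39, 49] for k=0..6.
3 cycles of lengths [65, 65, 1].
sign(π) = (−1)^{n − #cycles} = (−1)^{131−3} = (−1)^128 = +1.

+1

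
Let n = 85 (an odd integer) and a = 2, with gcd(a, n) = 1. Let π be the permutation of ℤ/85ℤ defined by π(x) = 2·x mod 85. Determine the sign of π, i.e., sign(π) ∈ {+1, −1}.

Orbit of 1 under x↦2x: [1, 2, 4, 8, 16, 32, 64]… (length divides ord_85(2)).
Cycle lengths of π_2 on ℤ/85ℤ: [8, 8, 8, 8, 8, 8, 8, 8, 8, 8, 4, 1]; 12 cycles in total.
sign(π) = (−1)^{n − #cycles} = (−1)^{85−12} = (−1)^73 = -1.
The Jacobi symbol (2|85) = -1 (Zolotarev) agrees.

-1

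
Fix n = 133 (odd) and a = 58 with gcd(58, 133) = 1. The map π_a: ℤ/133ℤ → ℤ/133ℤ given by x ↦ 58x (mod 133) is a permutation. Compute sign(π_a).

+1

Start at x=1: 1 → 58 → 39 → 1 (one orbit).
Decompose π into cycles: lengths [3, 3, 3, 3, 3, 3, 3, 3, 3, 3, 3, 3, 3, 3, 3, 3, 3, 3, 3, 3, 3, 3, 3, 3, 3, 3, 3, 3, 3, 3, 3, 3, 3, 3, 3, 3, 3, 3, 1, 1, 1, 1, 1, 1, 1, 1, 1, 1, 1, 1, 1, 1, 1, 1, 1, 1, 1] (57 cycles, including the fixed point 0).
Σ(ℓ_i−1) = 133−57 = 76; sign = (−1)^76 = +1.
(58|133)_J = +1 (Zolotarev's lemma cross-check).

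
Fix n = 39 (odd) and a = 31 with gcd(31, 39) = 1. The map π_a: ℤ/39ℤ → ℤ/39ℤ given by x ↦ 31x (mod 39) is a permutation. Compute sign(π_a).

-1

Trace 34: π^k(34) = [34, 1, 31, 25] for k=0..3.
π_31 has 12 disjoint cycles with lengths [4, 4, 4, 4, 4, 4, 4, 4, 4, 1, 1, 1] on {0,…,38}.
39 − 12 = 27 transpositions; sign(π) = (−1)^27 = -1.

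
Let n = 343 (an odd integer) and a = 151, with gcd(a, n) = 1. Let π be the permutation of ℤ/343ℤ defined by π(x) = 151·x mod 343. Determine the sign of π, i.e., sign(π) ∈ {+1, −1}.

+1

Start at x=179: 179 → 275 → 22 → 235 → 156 → 232 → 46 → … (one orbit).
Cycle type of π: 147×2 + 21×2 + 3×2 + 1; total 7 cycles.
Σ(ℓ_i−1) = 343−7 = 336; sign = (−1)^336 = +1.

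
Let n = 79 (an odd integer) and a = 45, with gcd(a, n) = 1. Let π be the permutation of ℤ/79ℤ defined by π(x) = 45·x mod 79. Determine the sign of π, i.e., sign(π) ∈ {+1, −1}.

+1

Trace 16: π^k(16) = [16, 9, 10, 55, 26, 64, 36] for k=0..6.
The orbit structure of x ↦ 45x mod 79: 3 orbits of sizes [39, 39, 1].
3 cycles on 79: each ℓ→(−1)^(ℓ−1), product (−1)^76 = +1.
Zolotarev: (45|79) = +1, matching the cycle-count sign.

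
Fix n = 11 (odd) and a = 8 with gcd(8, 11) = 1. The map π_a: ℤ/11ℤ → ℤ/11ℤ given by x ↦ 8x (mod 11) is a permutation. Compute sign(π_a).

-1

Trace 7: π^k(7) = [7, 1, 8, 9, 6, 4, 10] for k=0..6.
π_8 has 2 disjoint cycles with lengths [10, 1] on {0,…,10}.
sign(π) = (−1)^{n − #cycles} = (−1)^{11−2} = (−1)^9 = -1.
The Jacobi symbol (8|11) = -1 (Zolotarev) agrees.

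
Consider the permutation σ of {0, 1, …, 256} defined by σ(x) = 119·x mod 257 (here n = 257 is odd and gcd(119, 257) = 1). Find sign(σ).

-1

Orbit of 214 under x↦119x: [214, 23, 167, 84, 230, 128, 69]… (length divides ord_257(119)).
2 cycles of lengths [256, 1].
257 − 2 = 255 transpositions; sign(π) = (−1)^255 = -1.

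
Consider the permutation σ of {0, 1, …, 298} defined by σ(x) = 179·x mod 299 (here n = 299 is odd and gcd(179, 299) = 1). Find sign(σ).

Orbit of 9 under x↦179x: [9, 116, 133, 186, 105, 257, 256]… (length divides ord_299(179)).
Decompose π into cycles: lengths [66, 66, 66, 66, 11, 11, 6, 6, 1] (9 cycles, including the fixed point 0).
With 9 cycles on 299 points, sign = (−1)^{299−9} = +1.

+1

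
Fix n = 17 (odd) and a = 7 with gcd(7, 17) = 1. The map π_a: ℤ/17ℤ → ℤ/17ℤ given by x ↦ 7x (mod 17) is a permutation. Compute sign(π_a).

-1

Orbit of 1 under x↦7x: [1, 7, 15, 3, 4, 11, 9]… (length divides ord_17(7)).
π_7 has 2 disjoint cycles with lengths [16, 1] on {0,…,16}.
17 − 2 = 15 transpositions; sign(π) = (−1)^15 = -1.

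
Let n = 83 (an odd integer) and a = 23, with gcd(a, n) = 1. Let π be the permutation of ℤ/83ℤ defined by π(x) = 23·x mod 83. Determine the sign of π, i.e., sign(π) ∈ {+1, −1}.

Start at x=26: 26 → 17 → 59 → 29 → 3 → 69 → 10 → … (one orbit).
Decompose π into cycles: lengths [41, 41, 1] (3 cycles, including the fixed point 0).
sign(π) = (−1)^{n − #cycles} = (−1)^{83−3} = (−1)^80 = +1.
Via Zolotarev, sign(π_{23}) = (23|83) = +1.

+1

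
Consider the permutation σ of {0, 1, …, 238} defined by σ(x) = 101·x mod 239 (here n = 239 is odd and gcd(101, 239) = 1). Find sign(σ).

+1

Trace 40: π^k(40) = [40, 216, 67, 75, 166, 36, 51] for k=0..6.
15 cycles of lengths [17, 17, 17, 17, 17, 17, 17, 17, 17, 17, 17, 17, 17, 17, 1].
Σ(ℓ_i−1) = 239−15 = 224; sign = (−1)^224 = +1.
(101|239)_J = +1 (Zolotarev's lemma cross-check).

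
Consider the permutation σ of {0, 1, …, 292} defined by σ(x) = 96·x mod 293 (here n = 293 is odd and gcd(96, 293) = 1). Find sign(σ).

Orbit of 258 under x↦96x: [258, 156, 33, 238, 287, 10, 81]… (length divides ord_293(96)).
Decompose π into cycles: lengths [146, 146, 1] (3 cycles, including the fixed point 0).
3 cycles on 293: each ℓ→(−1)^(ℓ−1), product (−1)^290 = +1.
(96|293)_J = +1 (Zolotarev's lemma cross-check).

+1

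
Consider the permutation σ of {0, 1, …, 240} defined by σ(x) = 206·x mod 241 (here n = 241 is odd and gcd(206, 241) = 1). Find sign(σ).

Trace 127: π^k(127) = [127, 134, 130, 29, 190, 98, 185] for k=0..6.
The orbit structure of x ↦ 206x mod 241: 2 orbits of sizes [240, 1].
Σ(ℓ_i−1) = 241−2 = 239; sign = (−1)^239 = -1.

-1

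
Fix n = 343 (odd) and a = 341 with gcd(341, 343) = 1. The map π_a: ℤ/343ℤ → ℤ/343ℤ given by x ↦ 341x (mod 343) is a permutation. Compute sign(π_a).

-1

Orbit of 150 under x↦341x: [150, 43, 257, 172, 342, 2, 339]… (length divides ord_343(341)).
Cycle lengths of π_341 on ℤ/343ℤ: [294, 42, 6, 1]; 4 cycles in total.
With 4 cycles on 343 points, sign = (−1)^{343−4} = -1.
Check: (341/343) = -1 by Zolotarev.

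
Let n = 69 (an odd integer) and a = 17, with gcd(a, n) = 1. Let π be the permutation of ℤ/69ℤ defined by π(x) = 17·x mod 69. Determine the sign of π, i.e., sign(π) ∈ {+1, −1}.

+1

Start at x=49: 49 → 5 → 16 → 65 → 1 → 17 → 13 → … (one orbit).
Cycle type of π: 22×3 + 2 + 1; total 5 cycles.
With 5 cycles on 69 points, sign = (−1)^{69−5} = +1.
(17|69)_J = +1 (Zolotarev's lemma cross-check).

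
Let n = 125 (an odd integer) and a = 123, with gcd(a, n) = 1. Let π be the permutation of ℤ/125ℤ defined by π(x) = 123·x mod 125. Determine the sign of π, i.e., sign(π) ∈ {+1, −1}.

Orbit of 78 under x↦123x: [78, 94, 62, 1, 123, 4, 117]… (length divides ord_125(123)).
π_123 has 4 disjoint cycles with lengths [100, 20, 4, 1] on {0,…,124}.
With 4 cycles on 125 points, sign = (−1)^{125−4} = -1.

-1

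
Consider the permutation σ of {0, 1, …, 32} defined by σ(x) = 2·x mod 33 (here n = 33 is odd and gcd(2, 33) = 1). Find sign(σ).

+1

Trace 2: π^k(2) = [2, 4, 8, 16, 32, 31, 29] for k=0..6.
Cycle type of π: 10×3 + 2 + 1; total 5 cycles.
n − c = 33 − 5 = 28; sign = (−1)^28 = +1.
Check: (2/33) = +1 by Zolotarev.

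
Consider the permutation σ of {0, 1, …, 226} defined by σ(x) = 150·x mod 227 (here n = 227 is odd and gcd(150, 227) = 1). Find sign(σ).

Orbit of 51 under x↦150x: [51, 159, 15, 207, 178, 141, 39]… (length divides ord_227(150)).
2 cycles of lengths [226, 1].
2 cycles on 227: each ℓ→(−1)^(ℓ−1), product (−1)^225 = -1.
The Jacobi symbol (150|227) = -1 (Zolotarev) agrees.

-1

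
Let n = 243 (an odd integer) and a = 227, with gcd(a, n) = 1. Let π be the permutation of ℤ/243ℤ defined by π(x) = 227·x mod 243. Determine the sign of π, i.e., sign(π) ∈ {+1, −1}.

Trace 142: π^k(142) = [142, 158, 145, 110, 184, 215, 205] for k=0..6.
π_227 has 6 disjoint cycles with lengths [162, 54, 18, 6, 2, 1] on {0,…,242}.
6 cycles on 243: each ℓ→(−1)^(ℓ−1), product (−1)^237 = -1.
Check: (227/243) = -1 by Zolotarev.

-1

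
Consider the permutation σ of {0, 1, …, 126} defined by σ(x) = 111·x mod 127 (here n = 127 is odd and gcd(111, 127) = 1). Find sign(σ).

Trace 125: π^k(125) = [125, 32, 123, 64, 119, 1, 111] for k=0..6.
Cycle lengths of π_111 on ℤ/127ℤ: [14, 14, 14, 14, 14, 14, 14, 14, 14, 1]; 10 cycles in total.
10 cycles on 127: each ℓ→(−1)^(ℓ−1), product (−1)^117 = -1.
Zolotarev: (111|127) = -1, matching the cycle-count sign.

-1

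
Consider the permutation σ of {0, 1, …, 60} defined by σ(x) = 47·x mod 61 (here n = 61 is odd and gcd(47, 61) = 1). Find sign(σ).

+1

Orbit of 1 under x↦47x: [1, 47, 13]… (length divides ord_61(47)).
π_47 has 21 disjoint cycles with lengths [3, 3, 3, 3, 3, 3, 3, 3, 3, 3, 3, 3, 3, 3, 3, 3, 3, 3, 3, 3, 1] on {0,…,60}.
sign(π) = (−1)^{n − #cycles} = (−1)^{61−21} = (−1)^40 = +1.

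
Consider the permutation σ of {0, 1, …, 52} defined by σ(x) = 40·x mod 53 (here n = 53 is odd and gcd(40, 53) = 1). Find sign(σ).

Trace 29: π^k(29) = [29, 47, 25, 46, 38, 36, 9] for k=0..6.
Cycle type of π: 26×2 + 1; total 3 cycles.
53 − 3 = 50 transpositions; sign(π) = (−1)^50 = +1.

+1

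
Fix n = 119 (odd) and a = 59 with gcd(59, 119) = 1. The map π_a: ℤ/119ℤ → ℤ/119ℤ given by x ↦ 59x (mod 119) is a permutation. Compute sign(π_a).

-1

Start at x=86: 86 → 76 → 81 → 19 → 50 → 94 → 72 → … (one orbit).
Decompose π into cycles: lengths [24, 24, 24, 24, 8, 8, 6, 1] (8 cycles, including the fixed point 0).
119 − 8 = 111 transpositions; sign(π) = (−1)^111 = -1.
Zolotarev: (59|119) = -1, matching the cycle-count sign.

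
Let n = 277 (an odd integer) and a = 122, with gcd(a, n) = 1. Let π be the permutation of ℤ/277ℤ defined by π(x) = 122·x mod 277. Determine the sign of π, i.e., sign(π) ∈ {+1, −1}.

+1

Trace 203: π^k(203) = [203, 113, 213, 225, 27, 247, 218] for k=0..6.
Cycle lengths of π_122 on ℤ/277ℤ: [46, 46, 46, 46, 46, 46, 1]; 7 cycles in total.
7 cycles on 277: each ℓ→(−1)^(ℓ−1), product (−1)^270 = +1.
Zolotarev: (122|277) = +1, matching the cycle-count sign.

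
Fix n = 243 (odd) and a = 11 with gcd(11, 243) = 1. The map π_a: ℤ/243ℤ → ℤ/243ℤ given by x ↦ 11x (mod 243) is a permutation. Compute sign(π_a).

-1

Start at x=85: 85 → 206 → 79 → 140 → 82 → 173 → 202 → … (one orbit).
6 cycles of lengths [162, 54, 18, 6, 2, 1].
n − c = 243 − 6 = 237; sign = (−1)^237 = -1.
Check: (11/243) = -1 by Zolotarev.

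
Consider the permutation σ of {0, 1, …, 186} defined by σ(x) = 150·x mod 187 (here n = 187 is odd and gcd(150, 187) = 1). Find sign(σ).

+1

Trace 137: π^k(137) = [137, 167, 179, 109, 81, 182, 185] for k=0..6.
The orbit structure of x ↦ 150x mod 187: 5 orbits of sizes [80, 80, 16, 10, 1].
5 cycles on 187: each ℓ→(−1)^(ℓ−1), product (−1)^182 = +1.
The Jacobi symbol (150|187) = +1 (Zolotarev) agrees.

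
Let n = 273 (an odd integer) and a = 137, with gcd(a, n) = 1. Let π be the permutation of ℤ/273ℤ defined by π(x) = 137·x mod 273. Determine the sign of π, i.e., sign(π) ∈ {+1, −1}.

+1

Orbit of 1 under x↦137x: [1, 137, 205, 239, 256, 128, 64]… (length divides ord_273(137)).
Cycle lengths of π_137 on ℤ/273ℤ: [12, 12, 12, 12, 12, 12, 12, 12, 12, 12, 12, 12, 12, 12, 12, 12, 12, 12, 12, 12, 12, 6, 6, 3, 3, 2, 1]; 27 cycles in total.
With 27 cycles on 273 points, sign = (−1)^{273−27} = +1.
(137|273)_J = +1 (Zolotarev's lemma cross-check).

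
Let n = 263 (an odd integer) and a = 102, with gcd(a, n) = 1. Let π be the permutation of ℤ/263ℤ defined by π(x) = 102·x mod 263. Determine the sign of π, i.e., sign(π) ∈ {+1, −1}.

+1

Trace 156: π^k(156) = [156, 132, 51, 205, 133, 153, 89] for k=0..6.
Cycle type of π: 131×2 + 1; total 3 cycles.
sign(π) = (−1)^{n − #cycles} = (−1)^{263−3} = (−1)^260 = +1.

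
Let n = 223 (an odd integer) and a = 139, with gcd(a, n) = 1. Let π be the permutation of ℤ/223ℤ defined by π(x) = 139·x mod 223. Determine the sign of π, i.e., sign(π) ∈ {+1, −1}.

Trace 218: π^k(218) = [218, 197, 177, 73, 112, 181, 183] for k=0..6.
The orbit structure of x ↦ 139x mod 223: 3 orbits of sizes [111, 111, 1].
3 cycles on 223: each ℓ→(−1)^(ℓ−1), product (−1)^220 = +1.
(139|223)_J = +1 (Zolotarev's lemma cross-check).

+1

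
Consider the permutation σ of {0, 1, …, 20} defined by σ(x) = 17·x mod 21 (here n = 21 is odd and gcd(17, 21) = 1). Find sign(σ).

Start at x=5: 5 → 1 → 17 → 16 → 20 → 4 → 5 (one orbit).
5 cycles of lengths [6, 6, 6, 2, 1].
n − c = 21 − 5 = 16; sign = (−1)^16 = +1.

+1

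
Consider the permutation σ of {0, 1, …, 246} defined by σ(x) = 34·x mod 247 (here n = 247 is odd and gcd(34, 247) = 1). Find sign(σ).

+1

Start at x=157: 157 → 151 → 194 → 174 → 235 → 86 → 207 → … (one orbit).
Cycle lengths of π_34 on ℤ/247ℤ: [36, 36, 36, 36, 36, 36, 18, 4, 4, 4, 1]; 11 cycles in total.
With 11 cycles on 247 points, sign = (−1)^{247−11} = +1.
Check: (34/247) = +1 by Zolotarev.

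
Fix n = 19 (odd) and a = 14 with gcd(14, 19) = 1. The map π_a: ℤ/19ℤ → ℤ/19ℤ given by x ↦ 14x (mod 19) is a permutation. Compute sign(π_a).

Start at x=13: 13 → 11 → 2 → 9 → 12 → 16 → 15 → … (one orbit).
Cycle lengths of π_14 on ℤ/19ℤ: [18, 1]; 2 cycles in total.
Σ(ℓ_i−1) = 19−2 = 17; sign = (−1)^17 = -1.
Check: (14/19) = -1 by Zolotarev.

-1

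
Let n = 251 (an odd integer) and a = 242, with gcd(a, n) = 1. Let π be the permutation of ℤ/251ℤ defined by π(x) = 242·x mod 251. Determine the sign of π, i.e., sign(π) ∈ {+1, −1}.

Start at x=215: 215 → 73 → 96 → 140 → 246 → 45 → 97 → … (one orbit).
Decompose π into cycles: lengths [250, 1] (2 cycles, including the fixed point 0).
2 cycles on 251: each ℓ→(−1)^(ℓ−1), product (−1)^249 = -1.

-1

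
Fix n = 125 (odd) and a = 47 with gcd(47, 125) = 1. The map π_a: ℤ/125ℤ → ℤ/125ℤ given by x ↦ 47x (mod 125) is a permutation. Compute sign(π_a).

-1

Orbit of 73 under x↦47x: [73, 56, 7, 79, 88, 11, 17]… (length divides ord_125(47)).
The orbit structure of x ↦ 47x mod 125: 4 orbits of sizes [100, 20, 4, 1].
125 − 4 = 121 transpositions; sign(π) = (−1)^121 = -1.
Check: (47/125) = -1 by Zolotarev.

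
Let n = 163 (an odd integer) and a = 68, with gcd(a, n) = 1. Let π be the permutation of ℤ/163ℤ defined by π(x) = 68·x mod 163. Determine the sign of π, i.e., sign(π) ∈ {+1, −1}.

Orbit of 26 under x↦68x: [26, 138, 93, 130, 38, 139, 161]… (length divides ord_163(68)).
2 cycles of lengths [162, 1].
sign(π) = (−1)^{n − #cycles} = (−1)^{163−2} = (−1)^161 = -1.

-1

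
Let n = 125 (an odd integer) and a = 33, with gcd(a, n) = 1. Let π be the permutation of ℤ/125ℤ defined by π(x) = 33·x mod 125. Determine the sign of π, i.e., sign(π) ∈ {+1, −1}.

-1

Trace 89: π^k(89) = [89, 62, 46, 18, 94, 102, 116] for k=0..6.
Cycle type of π: 100 + 20 + 4 + 1; total 4 cycles.
n − c = 125 − 4 = 121; sign = (−1)^121 = -1.
(33|125)_J = -1 (Zolotarev's lemma cross-check).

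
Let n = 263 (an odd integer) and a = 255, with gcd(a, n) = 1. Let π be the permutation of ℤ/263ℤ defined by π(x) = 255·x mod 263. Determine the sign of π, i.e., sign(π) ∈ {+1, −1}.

Trace 11: π^k(11) = [11, 175, 178, 154, 83, 125, 52] for k=0..6.
2 cycles of lengths [262, 1].
n − c = 263 − 2 = 261; sign = (−1)^261 = -1.

-1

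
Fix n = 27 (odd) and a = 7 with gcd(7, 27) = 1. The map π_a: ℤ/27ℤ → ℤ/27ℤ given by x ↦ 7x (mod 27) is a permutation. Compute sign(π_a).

Orbit of 16 under x↦7x: [16, 4, 1, 7, 22, 19, 25]… (length divides ord_27(7)).
π_7 has 7 disjoint cycles with lengths [9, 9, 3, 3, 1, 1, 1] on {0,…,26}.
7 cycles on 27: each ℓ→(−1)^(ℓ−1), product (−1)^20 = +1.

+1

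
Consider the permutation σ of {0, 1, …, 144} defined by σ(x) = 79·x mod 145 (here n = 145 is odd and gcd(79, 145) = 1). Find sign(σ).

-1

Trace 86: π^k(86) = [86, 124, 81, 19, 51, 114, 16] for k=0..6.
8 cycles of lengths [28, 28, 28, 28, 28, 2, 2, 1].
With 8 cycles on 145 points, sign = (−1)^{145−8} = -1.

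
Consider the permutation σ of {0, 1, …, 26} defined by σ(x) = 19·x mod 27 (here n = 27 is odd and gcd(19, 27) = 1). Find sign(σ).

+1

Start at x=1: 1 → 19 → 10 → 1 (one orbit).
Cycle type of π: 3×6 + 1×9; total 15 cycles.
15 cycles on 27: each ℓ→(−1)^(ℓ−1), product (−1)^12 = +1.
Zolotarev: (19|27) = +1, matching the cycle-count sign.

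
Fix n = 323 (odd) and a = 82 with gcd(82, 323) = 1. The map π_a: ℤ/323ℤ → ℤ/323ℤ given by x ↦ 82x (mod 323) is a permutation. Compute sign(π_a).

Start at x=30: 30 → 199 → 168 → 210 → 101 → 207 → 178 → … (one orbit).
Decompose π into cycles: lengths [144, 144, 16, 9, 9, 1] (6 cycles, including the fixed point 0).
Σ(ℓ_i−1) = 323−6 = 317; sign = (−1)^317 = -1.
Zolotarev: (82|323) = -1, matching the cycle-count sign.

-1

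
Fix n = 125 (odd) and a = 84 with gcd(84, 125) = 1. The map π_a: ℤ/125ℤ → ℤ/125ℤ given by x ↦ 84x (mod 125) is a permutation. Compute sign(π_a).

+1

Orbit of 9 under x↦84x: [9, 6, 4, 86, 99, 66, 44]… (length divides ord_125(84)).
The orbit structure of x ↦ 84x mod 125: 7 orbits of sizes [50, 50, 10, 10, 2, 2, 1].
With 7 cycles on 125 points, sign = (−1)^{125−7} = +1.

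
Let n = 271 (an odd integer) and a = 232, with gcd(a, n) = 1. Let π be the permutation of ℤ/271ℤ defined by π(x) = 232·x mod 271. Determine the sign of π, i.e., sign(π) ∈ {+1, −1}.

Orbit of 102 under x↦232x: [102, 87, 130, 79, 171, 106, 202]… (length divides ord_271(232)).
The orbit structure of x ↦ 232x mod 271: 4 orbits of sizes [90, 90, 90, 1].
With 4 cycles on 271 points, sign = (−1)^{271−4} = -1.

-1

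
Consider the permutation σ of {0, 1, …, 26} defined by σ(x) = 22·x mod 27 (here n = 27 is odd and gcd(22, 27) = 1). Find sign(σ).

+1

Start at x=7: 7 → 19 → 13 → 16 → 1 → 22 → 25 → … (one orbit).
Cycle lengths of π_22 on ℤ/27ℤ: [9, 9, 3, 3, 1, 1, 1]; 7 cycles in total.
27 − 7 = 20 transpositions; sign(π) = (−1)^20 = +1.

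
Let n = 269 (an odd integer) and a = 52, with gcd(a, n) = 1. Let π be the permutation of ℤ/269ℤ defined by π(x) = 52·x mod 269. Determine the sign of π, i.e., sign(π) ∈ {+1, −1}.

Orbit of 93 under x↦52x: [93, 263, 226, 185, 205, 169, 180]… (length divides ord_269(52)).
The orbit structure of x ↦ 52x mod 269: 5 orbits of sizes [67, 67, 67, 67, 1].
n − c = 269 − 5 = 264; sign = (−1)^264 = +1.
(52|269)_J = +1 (Zolotarev's lemma cross-check).

+1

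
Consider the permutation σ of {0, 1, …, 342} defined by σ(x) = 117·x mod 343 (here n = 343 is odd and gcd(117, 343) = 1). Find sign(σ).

Orbit of 31 under x↦117x: [31, 197, 68, 67, 293, 324, 178]… (length divides ord_343(117)).
π_117 has 16 disjoint cycles with lengths [42, 42, 42, 42, 42, 42, 42, 6, 6, 6, 6, 6, 6, 6, 6, 1] on {0,…,342}.
343 − 16 = 327 transpositions; sign(π) = (−1)^327 = -1.
(117|343)_J = -1 (Zolotarev's lemma cross-check).

-1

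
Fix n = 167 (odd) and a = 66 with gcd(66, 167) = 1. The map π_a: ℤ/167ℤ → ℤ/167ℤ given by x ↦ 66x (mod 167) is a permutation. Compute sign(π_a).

+1

Trace 162: π^k(162) = [162, 4, 97, 56, 22, 116, 141] for k=0..6.
π_66 has 3 disjoint cycles with lengths [83, 83, 1] on {0,…,166}.
With 3 cycles on 167 points, sign = (−1)^{167−3} = +1.
The Jacobi symbol (66|167) = +1 (Zolotarev) agrees.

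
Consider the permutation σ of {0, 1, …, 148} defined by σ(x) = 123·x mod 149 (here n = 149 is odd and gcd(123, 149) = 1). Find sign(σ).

Start at x=123: 123 → 80 → 6 → 142 → 33 → 36 → 107 → … (one orbit).
Cycle lengths of π_123 on ℤ/149ℤ: [37, 37, 37, 37, 1]; 5 cycles in total.
5 cycles on 149: each ℓ→(−1)^(ℓ−1), product (−1)^144 = +1.

+1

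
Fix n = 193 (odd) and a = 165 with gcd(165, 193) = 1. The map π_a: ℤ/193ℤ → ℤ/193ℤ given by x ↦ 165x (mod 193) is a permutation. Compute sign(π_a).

Trace 55: π^k(55) = [55, 4, 81, 48, 7, 190, 84] for k=0..6.
Decompose π into cycles: lengths [48, 48, 48, 48, 1] (5 cycles, including the fixed point 0).
Σ(ℓ_i−1) = 193−5 = 188; sign = (−1)^188 = +1.

+1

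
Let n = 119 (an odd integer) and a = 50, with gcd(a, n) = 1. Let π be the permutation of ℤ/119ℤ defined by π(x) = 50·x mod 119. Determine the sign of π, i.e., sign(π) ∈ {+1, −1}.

+1

Start at x=50: 50 → 1 → 50 (one orbit).
The orbit structure of x ↦ 50x mod 119: 63 orbits of sizes [2, 2, 2, 2, 2, 2, 2, 2, 2, 2, 2, 2, 2, 2, 2, 2, 2, 2, 2, 2, 2, 2, 2, 2, 2, 2, 2, 2, 2, 2, 2, 2, 2, 2, 2, 2, 2, 2, 2, 2, 2, 2, 2, 2, 2, 2, 2, 2, 2, 2, 2, 2, 2, 2, 2, 2, 1, 1, 1, 1, 1, 1, 1].
With 63 cycles on 119 points, sign = (−1)^{119−63} = +1.
(50|119)_J = +1 (Zolotarev's lemma cross-check).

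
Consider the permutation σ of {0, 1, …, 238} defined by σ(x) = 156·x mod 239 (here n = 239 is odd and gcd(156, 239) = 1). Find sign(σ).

-1

Trace 163: π^k(163) = [163, 94, 85, 115, 15, 189, 87] for k=0..6.
π_156 has 2 disjoint cycles with lengths [238, 1] on {0,…,238}.
sign(π) = (−1)^{n − #cycles} = (−1)^{239−2} = (−1)^237 = -1.
Zolotarev: (156|239) = -1, matching the cycle-count sign.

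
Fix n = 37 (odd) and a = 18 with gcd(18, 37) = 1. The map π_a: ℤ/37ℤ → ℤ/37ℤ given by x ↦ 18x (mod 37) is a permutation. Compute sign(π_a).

-1

Trace 13: π^k(13) = [13, 12, 31, 3, 17, 10, 32] for k=0..6.
π_18 has 2 disjoint cycles with lengths [36, 1] on {0,…,36}.
Σ(ℓ_i−1) = 37−2 = 35; sign = (−1)^35 = -1.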